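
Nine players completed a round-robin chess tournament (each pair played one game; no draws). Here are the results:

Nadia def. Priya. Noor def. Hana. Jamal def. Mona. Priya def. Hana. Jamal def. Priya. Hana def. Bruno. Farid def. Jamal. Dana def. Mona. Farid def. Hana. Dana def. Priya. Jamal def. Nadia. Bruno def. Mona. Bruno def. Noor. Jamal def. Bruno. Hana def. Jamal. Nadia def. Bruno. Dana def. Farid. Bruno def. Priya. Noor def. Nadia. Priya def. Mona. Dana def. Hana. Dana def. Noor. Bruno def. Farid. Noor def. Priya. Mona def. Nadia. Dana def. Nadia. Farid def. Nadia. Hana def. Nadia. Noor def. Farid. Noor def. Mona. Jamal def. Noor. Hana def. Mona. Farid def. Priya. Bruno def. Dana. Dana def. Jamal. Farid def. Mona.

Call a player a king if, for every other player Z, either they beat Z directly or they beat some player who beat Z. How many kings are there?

4

Priya cannot reach Dana, Farid, Noor in two steps.
Mona cannot reach Jamal, Hana, Dana, Farid, Noor in two steps.
Jamal reaches everyone (king).
Hana reaches everyone (king).
Nadia cannot reach Jamal in two steps.
Bruno reaches everyone (king).
Dana reaches everyone (king).
Farid cannot reach Dana in two steps.
Noor cannot reach Dana in two steps.
Kings: Jamal, Hana, Bruno, Dana — 4.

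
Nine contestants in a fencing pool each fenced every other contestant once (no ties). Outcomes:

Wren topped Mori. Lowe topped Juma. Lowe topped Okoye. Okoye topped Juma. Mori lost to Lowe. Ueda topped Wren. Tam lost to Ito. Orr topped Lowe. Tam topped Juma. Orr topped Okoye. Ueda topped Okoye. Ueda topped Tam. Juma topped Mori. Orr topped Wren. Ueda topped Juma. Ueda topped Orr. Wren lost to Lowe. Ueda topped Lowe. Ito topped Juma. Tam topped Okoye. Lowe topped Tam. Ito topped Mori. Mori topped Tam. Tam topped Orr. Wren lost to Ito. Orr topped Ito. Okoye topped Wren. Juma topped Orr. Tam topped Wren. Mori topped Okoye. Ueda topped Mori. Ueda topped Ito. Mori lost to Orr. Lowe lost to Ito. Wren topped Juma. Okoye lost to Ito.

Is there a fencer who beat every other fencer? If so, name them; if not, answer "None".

Ueda

Ueda has 8 wins out of 8 opponents — a perfect record.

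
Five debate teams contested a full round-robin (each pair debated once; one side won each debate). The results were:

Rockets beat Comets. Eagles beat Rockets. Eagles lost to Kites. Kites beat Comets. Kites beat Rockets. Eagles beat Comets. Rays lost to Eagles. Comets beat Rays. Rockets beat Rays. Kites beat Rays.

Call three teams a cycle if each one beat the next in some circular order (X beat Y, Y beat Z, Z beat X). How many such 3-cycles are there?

Of the C(5,3) = 10 triples, the cyclic ones are: none.
That is 0.

0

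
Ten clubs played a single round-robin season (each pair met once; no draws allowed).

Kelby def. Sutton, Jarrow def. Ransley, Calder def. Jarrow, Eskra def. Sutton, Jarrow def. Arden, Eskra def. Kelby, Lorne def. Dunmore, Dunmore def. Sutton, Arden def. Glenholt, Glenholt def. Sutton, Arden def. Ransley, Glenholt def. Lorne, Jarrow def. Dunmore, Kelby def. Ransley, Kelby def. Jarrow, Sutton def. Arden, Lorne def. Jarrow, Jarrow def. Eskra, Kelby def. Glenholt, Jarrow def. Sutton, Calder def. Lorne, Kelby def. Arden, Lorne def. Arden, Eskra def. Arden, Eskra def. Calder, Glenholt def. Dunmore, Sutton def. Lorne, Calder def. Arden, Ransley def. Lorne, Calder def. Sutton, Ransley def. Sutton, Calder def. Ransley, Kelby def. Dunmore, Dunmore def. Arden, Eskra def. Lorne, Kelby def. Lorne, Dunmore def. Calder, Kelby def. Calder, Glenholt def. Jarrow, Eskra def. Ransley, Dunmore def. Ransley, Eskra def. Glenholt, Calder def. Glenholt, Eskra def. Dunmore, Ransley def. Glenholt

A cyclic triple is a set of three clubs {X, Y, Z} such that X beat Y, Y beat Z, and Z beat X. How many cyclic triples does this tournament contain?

19

Win totals: Ransley 3, Glenholt 4, Sutton 2, Lorne 3, Calder 6, Kelby 8, Dunmore 4, Arden 2, Eskra 8, Jarrow 5.
A club with w wins dominates both others in C(w,2) triples; summing gives 3 + 6 + 1 + 3 + 15 + 28 + 6 + 1 + 28 + 10 = 101 transitive triples.
Total triples C(10,3) = 120, so cyclic triples = 120 − 101 = 19.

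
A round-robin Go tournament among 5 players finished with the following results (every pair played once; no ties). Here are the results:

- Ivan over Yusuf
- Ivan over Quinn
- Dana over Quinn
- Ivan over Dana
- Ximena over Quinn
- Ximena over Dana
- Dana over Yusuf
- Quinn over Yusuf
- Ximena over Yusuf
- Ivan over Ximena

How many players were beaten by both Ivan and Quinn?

1

Ivan beat: Dana, Yusuf, Ximena, Quinn.
Quinn beat: Yusuf.
Both beat: Yusuf — 1.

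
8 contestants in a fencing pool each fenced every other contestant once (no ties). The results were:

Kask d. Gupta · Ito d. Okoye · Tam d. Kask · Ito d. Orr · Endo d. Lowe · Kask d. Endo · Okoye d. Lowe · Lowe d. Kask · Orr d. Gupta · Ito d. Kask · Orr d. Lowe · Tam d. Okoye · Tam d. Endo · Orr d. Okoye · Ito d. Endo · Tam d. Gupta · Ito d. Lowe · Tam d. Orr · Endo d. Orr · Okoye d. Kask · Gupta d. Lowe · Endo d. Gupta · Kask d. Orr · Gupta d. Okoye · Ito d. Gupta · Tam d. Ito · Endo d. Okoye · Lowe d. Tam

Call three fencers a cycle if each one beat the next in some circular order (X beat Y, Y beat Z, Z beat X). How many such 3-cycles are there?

Win totals: Ito 6, Lowe 2, Okoye 2, Gupta 2, Tam 6, Endo 4, Orr 3, Kask 3.
A fencer with w wins dominates both others in C(w,2) triples; summing gives 15 + 1 + 1 + 1 + 15 + 6 + 3 + 3 = 45 transitive triples.
Total triples C(8,3) = 56, so cyclic triples = 56 − 45 = 11.

11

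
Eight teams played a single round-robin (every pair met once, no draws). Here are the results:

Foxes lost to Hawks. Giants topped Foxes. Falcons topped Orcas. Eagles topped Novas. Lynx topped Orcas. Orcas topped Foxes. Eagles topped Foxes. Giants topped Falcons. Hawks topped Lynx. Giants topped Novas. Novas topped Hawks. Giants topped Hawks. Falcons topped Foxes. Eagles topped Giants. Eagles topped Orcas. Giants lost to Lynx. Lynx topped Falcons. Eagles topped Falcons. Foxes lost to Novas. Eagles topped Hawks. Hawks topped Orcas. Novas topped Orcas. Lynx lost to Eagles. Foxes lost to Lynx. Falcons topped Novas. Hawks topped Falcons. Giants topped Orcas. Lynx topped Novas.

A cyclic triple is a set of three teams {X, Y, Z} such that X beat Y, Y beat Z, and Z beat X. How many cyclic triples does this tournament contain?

3

Win totals: Novas 3, Giants 5, Lynx 5, Hawks 4, Orcas 1, Eagles 7, Foxes 0, Falcons 3.
A team with w wins dominates both others in C(w,2) triples; summing gives 3 + 10 + 10 + 6 + 0 + 21 + 0 + 3 = 53 transitive triples.
Total triples C(8,3) = 56, so cyclic triples = 56 − 53 = 3.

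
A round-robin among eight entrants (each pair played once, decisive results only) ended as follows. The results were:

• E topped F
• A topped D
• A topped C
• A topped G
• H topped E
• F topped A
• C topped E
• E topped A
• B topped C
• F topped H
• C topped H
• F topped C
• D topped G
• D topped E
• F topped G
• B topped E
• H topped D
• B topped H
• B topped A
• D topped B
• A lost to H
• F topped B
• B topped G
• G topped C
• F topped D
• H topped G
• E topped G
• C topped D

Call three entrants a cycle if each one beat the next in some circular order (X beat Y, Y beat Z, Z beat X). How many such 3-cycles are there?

Win totals: A 3, B 5, C 3, D 3, E 3, F 6, G 1, H 4.
An entrant with w wins dominates both others in C(w,2) triples; summing gives 3 + 10 + 3 + 3 + 3 + 15 + 0 + 6 = 43 transitive triples.
Total triples C(8,3) = 56, so cyclic triples = 56 − 43 = 13.

13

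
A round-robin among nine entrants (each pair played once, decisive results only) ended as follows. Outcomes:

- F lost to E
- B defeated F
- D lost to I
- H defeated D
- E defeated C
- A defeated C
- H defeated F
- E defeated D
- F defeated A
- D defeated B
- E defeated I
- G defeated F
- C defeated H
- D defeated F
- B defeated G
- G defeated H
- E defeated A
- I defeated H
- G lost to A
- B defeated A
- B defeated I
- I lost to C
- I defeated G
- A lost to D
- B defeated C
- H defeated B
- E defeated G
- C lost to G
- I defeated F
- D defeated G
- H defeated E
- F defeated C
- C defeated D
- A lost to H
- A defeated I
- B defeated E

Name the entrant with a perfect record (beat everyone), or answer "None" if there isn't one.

Highest win total is E with 6 (out of 8 possible).
E lost to B, H, so no entrant went undefeated.

None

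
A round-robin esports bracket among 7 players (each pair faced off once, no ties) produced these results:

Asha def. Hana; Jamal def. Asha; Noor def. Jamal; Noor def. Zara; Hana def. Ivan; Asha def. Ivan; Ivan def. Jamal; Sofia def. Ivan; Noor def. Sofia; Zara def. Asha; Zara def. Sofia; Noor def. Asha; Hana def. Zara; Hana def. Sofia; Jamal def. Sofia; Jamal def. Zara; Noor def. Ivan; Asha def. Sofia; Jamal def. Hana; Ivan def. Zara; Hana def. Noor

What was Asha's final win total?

Asha's results: beat Sofia, Hana, Ivan; lost to Noor, Zara, Jamal.
That is 3 wins.

3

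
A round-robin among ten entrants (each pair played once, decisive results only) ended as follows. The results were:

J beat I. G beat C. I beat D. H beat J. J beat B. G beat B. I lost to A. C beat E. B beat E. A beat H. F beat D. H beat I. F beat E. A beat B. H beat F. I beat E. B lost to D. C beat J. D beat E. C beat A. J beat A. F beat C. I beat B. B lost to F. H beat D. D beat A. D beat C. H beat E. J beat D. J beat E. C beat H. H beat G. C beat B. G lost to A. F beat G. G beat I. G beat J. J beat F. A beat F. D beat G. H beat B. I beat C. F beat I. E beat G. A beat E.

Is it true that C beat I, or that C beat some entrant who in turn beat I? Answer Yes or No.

Yes

C did not beat I directly.
C beat A, B, E, H, J. Of those, A beat I.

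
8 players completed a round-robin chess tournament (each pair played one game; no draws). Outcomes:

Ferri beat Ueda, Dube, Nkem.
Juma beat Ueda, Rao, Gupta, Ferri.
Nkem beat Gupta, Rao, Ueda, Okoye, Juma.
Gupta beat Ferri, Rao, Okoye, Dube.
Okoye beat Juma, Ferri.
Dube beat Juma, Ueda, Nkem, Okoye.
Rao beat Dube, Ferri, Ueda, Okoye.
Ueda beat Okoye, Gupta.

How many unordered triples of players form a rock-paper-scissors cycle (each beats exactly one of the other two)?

Win totals: Nkem 5, Ferri 3, Okoye 2, Rao 4, Dube 4, Ueda 2, Juma 4, Gupta 4.
A player with w wins dominates both others in C(w,2) triples; summing gives 10 + 3 + 1 + 6 + 6 + 1 + 6 + 6 = 39 transitive triples.
Total triples C(8,3) = 56, so cyclic triples = 56 − 39 = 17.

17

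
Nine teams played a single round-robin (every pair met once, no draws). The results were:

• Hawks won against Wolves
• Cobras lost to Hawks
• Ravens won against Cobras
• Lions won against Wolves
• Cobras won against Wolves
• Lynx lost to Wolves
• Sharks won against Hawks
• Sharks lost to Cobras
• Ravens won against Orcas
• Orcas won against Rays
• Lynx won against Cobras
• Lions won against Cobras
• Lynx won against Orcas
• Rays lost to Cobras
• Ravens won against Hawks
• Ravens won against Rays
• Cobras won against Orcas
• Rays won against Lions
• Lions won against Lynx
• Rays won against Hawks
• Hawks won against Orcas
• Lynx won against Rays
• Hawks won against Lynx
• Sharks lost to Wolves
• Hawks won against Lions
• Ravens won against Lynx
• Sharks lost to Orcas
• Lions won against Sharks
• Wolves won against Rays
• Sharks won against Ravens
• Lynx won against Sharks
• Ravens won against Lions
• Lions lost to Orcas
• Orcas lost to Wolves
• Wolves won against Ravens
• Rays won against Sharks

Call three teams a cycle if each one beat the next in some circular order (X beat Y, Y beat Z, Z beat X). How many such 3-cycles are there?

24

Win totals: Wolves 5, Orcas 3, Lynx 4, Rays 3, Lions 4, Sharks 2, Ravens 6, Hawks 5, Cobras 4.
A team with w wins dominates both others in C(w,2) triples; summing gives 10 + 3 + 6 + 3 + 6 + 1 + 15 + 10 + 6 = 60 transitive triples.
Total triples C(9,3) = 84, so cyclic triples = 84 − 60 = 24.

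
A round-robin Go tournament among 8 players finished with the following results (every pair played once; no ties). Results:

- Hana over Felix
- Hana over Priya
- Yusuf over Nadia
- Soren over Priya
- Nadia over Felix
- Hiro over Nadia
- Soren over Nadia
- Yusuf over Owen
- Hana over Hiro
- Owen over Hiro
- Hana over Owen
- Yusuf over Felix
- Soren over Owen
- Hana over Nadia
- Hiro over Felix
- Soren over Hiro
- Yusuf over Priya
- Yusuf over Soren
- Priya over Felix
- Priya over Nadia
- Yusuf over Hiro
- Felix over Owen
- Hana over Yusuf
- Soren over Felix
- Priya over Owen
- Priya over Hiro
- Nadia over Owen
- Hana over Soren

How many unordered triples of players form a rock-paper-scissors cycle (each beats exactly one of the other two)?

Win totals: Soren 5, Felix 1, Yusuf 6, Owen 1, Nadia 2, Hana 7, Priya 4, Hiro 2.
A player with w wins dominates both others in C(w,2) triples; summing gives 10 + 0 + 15 + 0 + 1 + 21 + 6 + 1 = 54 transitive triples.
Total triples C(8,3) = 56, so cyclic triples = 56 − 54 = 2.

2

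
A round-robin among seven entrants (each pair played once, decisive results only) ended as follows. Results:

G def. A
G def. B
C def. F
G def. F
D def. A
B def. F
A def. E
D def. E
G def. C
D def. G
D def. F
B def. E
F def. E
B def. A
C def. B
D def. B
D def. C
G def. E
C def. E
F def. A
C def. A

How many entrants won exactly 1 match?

Win totals: A 1, B 3, C 4, D 6, E 0, F 2, G 5.
Exactly 1: A — 1 entrant.

1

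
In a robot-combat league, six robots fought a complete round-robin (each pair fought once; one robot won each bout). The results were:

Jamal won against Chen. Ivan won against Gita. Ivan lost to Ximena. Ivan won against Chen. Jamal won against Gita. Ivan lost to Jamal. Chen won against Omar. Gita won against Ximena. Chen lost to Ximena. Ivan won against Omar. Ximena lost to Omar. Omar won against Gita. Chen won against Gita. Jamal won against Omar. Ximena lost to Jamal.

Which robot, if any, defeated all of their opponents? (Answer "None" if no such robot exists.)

Jamal

Jamal has 5 wins out of 5 opponents — a perfect record.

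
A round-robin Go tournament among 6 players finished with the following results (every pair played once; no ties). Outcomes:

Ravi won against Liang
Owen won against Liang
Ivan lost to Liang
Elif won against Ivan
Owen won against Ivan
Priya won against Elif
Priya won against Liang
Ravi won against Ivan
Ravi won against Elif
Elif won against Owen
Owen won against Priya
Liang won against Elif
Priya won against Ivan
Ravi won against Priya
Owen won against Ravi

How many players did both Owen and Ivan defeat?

Owen beat: Ivan, Liang, Ravi, Priya.
Ivan beat: no one.
No one was beaten by both.

0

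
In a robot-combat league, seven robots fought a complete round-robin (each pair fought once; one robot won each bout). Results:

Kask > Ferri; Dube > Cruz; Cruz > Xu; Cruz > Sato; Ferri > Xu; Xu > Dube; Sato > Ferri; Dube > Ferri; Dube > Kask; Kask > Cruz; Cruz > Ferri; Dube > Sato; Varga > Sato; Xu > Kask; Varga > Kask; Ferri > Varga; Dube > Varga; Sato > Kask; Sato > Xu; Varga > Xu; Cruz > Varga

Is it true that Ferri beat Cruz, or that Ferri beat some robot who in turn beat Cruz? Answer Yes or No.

Ferri did not beat Cruz directly.
Ferri beat Xu, Varga, but each of them lost to Cruz. No two-step path.

No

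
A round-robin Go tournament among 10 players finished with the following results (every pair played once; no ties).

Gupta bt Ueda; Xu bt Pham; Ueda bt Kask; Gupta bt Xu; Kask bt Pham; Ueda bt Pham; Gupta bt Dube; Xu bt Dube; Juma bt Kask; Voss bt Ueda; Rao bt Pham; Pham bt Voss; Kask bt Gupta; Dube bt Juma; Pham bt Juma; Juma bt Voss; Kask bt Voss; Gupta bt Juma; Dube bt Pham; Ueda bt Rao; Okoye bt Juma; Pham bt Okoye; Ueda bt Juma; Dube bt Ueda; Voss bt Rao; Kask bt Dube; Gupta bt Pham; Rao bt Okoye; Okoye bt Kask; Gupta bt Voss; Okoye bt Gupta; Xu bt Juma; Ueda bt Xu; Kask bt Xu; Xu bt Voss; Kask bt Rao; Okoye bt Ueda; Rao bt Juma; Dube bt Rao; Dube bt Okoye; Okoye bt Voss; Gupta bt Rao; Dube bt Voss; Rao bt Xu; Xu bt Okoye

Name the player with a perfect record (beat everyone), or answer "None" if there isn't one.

None

Highest win total is Gupta with 7 (out of 9 possible).
Gupta lost to Kask, Okoye, so no player went undefeated.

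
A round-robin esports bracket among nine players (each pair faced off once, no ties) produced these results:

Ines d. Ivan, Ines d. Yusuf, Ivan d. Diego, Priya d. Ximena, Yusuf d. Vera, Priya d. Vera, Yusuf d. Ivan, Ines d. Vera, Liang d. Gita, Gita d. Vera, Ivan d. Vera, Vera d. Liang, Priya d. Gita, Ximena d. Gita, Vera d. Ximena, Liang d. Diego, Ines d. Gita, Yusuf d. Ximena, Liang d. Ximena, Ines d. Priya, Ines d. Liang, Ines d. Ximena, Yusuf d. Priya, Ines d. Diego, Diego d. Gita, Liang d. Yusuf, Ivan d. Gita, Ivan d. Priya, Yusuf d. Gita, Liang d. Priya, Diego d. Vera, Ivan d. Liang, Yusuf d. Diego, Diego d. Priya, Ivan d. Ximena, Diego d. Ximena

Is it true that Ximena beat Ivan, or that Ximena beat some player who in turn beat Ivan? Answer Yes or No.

Ximena did not beat Ivan directly.
Ximena beat Gita, but each of them lost to Ivan. No two-step path.

No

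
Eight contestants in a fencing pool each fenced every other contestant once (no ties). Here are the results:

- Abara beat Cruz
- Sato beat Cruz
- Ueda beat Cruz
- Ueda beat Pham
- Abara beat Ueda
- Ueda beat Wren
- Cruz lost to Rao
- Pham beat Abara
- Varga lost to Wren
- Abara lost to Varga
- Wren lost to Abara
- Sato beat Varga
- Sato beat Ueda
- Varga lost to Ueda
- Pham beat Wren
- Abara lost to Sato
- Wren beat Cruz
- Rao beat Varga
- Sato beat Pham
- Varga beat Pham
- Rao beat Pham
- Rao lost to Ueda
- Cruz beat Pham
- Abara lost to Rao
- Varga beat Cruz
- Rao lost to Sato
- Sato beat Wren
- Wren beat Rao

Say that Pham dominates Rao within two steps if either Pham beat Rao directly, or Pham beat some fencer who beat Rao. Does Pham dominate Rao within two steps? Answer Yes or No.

Yes

Pham did not beat Rao directly.
Pham beat Wren, Abara. Of those, Wren beat Rao.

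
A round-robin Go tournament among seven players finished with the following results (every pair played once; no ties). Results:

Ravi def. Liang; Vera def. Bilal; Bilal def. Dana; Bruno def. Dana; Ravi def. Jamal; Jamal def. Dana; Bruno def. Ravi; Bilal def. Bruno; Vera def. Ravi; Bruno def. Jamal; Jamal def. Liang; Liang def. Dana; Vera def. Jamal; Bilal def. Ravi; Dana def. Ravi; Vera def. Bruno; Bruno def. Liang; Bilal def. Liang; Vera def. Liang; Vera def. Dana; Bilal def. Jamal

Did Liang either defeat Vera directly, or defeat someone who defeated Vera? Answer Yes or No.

Liang did not beat Vera directly.
Liang beat Dana, but each of them lost to Vera. No two-step path.

No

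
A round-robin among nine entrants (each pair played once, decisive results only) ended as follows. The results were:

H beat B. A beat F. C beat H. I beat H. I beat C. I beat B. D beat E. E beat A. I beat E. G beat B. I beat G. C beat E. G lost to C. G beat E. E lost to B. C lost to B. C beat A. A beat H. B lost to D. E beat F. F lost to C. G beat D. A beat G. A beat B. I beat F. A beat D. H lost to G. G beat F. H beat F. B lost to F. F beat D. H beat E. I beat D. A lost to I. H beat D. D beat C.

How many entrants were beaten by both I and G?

5

I beat: A, B, C, D, E, F, G, H.
G beat: B, D, E, F, H.
Both beat: B, D, E, F, H — 5.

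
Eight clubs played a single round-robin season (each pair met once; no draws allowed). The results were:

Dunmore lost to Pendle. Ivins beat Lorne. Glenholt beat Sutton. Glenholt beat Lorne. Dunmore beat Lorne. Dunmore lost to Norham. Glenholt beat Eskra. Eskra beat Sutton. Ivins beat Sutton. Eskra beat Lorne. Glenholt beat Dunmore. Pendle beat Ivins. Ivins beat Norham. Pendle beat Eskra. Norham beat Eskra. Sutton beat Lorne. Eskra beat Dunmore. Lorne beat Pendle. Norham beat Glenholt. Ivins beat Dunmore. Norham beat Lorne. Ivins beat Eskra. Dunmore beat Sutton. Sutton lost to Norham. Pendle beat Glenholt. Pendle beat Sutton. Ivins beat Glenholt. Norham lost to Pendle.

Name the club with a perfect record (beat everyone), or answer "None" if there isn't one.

Highest win total is Pendle with 6 (out of 7 possible).
Pendle lost to Lorne, so no club went undefeated.

None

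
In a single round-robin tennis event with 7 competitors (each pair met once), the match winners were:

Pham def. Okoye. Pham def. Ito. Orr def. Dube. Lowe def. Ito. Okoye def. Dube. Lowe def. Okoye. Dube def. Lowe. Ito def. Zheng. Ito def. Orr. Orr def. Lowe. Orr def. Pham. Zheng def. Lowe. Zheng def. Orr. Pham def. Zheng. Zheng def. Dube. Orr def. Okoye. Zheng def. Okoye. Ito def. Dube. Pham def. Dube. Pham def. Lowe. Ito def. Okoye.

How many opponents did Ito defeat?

Ito's results: beat Okoye, Dube, Zheng, Orr; lost to Pham, Lowe.
That is 4 wins.

4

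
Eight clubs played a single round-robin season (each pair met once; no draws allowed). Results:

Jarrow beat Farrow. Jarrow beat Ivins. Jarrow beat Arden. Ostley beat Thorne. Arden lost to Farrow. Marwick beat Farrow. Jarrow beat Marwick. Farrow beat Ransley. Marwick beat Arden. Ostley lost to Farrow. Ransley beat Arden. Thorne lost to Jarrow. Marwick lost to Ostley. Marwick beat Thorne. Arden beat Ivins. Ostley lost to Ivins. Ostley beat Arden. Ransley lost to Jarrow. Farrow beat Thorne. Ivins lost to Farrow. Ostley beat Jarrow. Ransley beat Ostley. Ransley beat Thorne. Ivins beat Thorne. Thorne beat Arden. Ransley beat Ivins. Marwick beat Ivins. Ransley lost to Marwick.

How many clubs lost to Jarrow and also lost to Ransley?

3

Jarrow beat: Farrow, Marwick, Arden, Ivins, Ransley, Thorne.
Ransley beat: Ostley, Arden, Ivins, Thorne.
Both beat: Arden, Ivins, Thorne — 3.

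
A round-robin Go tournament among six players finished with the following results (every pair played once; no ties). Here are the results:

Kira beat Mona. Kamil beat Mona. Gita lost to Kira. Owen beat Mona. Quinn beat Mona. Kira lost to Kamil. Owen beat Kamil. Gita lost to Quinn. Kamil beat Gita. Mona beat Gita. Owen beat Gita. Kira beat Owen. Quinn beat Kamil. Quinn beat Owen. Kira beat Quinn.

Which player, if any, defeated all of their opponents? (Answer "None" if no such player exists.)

None

Highest win total is Quinn with 4 (out of 5 possible).
Quinn lost to Kira, so no player went undefeated.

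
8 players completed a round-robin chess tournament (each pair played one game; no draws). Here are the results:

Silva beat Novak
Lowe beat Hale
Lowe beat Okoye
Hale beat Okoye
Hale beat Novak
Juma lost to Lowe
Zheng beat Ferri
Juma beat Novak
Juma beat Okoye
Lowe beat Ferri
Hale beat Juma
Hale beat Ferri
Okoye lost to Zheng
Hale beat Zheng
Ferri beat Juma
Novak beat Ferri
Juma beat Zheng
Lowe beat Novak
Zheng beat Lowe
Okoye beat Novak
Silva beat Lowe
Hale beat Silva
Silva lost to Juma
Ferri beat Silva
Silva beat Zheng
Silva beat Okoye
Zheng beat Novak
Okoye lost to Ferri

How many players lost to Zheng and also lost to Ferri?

1

Zheng beat: Okoye, Novak, Ferri, Lowe.
Ferri beat: Okoye, Silva, Juma.
Both beat: Okoye — 1.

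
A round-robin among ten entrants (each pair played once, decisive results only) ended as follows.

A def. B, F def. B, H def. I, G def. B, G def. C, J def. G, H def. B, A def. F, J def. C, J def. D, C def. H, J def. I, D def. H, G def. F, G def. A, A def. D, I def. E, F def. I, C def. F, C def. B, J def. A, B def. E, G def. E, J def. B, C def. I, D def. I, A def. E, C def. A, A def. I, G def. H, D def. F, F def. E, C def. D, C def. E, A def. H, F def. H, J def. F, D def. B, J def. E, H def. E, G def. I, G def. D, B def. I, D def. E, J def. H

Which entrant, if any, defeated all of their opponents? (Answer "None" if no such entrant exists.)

J has 9 wins out of 9 opponents — a perfect record.

J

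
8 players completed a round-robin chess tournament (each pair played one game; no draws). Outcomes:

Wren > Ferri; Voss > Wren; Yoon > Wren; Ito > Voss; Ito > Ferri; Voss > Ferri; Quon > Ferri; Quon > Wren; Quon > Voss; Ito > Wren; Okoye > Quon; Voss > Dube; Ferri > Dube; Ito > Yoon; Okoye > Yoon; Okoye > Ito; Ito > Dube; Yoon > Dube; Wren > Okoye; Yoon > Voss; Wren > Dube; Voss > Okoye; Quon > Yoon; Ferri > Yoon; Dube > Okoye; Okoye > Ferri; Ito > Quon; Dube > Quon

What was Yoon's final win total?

3

Yoon's results: beat Wren, Voss, Dube; lost to Quon, Ferri, Okoye, Ito.
That is 3 wins.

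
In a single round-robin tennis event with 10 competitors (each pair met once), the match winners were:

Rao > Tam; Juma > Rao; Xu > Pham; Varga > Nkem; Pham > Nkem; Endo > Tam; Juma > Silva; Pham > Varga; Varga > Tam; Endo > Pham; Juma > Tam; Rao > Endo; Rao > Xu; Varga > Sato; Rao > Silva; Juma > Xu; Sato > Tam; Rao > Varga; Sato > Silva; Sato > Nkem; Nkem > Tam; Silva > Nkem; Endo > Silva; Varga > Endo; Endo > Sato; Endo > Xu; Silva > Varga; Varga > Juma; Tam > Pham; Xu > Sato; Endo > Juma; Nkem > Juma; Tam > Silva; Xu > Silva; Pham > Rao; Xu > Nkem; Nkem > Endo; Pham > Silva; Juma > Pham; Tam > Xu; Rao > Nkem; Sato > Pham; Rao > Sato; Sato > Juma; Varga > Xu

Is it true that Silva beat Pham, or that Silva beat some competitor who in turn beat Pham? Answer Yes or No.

Silva did not beat Pham directly.
Silva beat Nkem, Varga, but each of them lost to Pham. No two-step path.

No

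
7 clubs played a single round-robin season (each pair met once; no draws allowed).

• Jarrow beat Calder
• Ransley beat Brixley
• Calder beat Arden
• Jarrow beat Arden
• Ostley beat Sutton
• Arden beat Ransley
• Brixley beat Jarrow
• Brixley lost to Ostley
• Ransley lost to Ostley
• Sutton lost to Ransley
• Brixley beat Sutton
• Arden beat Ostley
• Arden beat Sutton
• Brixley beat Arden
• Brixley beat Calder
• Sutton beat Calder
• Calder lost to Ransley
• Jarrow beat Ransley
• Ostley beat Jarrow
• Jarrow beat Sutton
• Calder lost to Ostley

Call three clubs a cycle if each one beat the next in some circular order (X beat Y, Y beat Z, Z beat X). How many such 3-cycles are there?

Win totals: Brixley 4, Jarrow 4, Ransley 3, Arden 3, Sutton 1, Calder 1, Ostley 5.
A club with w wins dominates both others in C(w,2) triples; summing gives 6 + 6 + 3 + 3 + 0 + 0 + 10 = 28 transitive triples.
Total triples C(7,3) = 35, so cyclic triples = 35 − 28 = 7.

7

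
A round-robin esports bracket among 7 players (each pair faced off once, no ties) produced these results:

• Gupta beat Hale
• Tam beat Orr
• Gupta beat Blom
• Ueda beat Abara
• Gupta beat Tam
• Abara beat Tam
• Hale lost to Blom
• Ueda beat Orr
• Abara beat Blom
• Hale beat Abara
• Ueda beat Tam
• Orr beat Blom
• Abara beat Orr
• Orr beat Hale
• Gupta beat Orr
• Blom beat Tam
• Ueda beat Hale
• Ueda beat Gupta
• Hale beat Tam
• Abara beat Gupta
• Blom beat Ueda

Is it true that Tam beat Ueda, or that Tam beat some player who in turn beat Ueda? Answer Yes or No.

Tam did not beat Ueda directly.
Tam beat Orr, but each of them lost to Ueda. No two-step path.

No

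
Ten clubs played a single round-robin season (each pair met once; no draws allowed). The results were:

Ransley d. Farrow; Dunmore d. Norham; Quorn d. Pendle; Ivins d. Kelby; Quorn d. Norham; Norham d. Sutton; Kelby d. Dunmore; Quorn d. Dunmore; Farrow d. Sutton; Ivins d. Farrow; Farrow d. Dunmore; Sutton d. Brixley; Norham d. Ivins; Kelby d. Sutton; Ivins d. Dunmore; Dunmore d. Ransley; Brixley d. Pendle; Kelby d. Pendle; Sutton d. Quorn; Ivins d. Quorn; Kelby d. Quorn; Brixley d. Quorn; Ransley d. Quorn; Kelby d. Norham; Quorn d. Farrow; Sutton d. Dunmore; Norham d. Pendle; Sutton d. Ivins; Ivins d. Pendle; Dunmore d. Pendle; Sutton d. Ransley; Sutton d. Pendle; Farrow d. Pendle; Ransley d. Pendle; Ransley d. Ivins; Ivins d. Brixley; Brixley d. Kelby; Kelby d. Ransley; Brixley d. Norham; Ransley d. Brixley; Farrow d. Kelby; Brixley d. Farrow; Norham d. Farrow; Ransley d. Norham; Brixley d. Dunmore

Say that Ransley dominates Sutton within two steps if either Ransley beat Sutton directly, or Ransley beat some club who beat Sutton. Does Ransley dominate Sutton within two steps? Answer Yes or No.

Ransley did not beat Sutton directly.
Ransley beat Farrow, Pendle, Quorn, Ivins, Norham, Brixley. Of those, Farrow beat Sutton.

Yes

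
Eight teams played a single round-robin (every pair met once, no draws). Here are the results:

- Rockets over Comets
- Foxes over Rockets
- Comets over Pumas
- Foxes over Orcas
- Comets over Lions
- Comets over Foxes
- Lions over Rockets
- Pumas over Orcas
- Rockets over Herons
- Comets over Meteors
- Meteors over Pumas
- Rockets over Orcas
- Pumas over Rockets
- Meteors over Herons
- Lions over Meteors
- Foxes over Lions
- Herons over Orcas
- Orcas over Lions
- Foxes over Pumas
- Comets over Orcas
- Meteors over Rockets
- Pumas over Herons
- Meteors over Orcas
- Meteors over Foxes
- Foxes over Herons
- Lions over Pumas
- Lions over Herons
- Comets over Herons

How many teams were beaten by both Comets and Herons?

Comets beat: Lions, Foxes, Herons, Pumas, Meteors, Orcas.
Herons beat: Orcas.
Both beat: Orcas — 1.

1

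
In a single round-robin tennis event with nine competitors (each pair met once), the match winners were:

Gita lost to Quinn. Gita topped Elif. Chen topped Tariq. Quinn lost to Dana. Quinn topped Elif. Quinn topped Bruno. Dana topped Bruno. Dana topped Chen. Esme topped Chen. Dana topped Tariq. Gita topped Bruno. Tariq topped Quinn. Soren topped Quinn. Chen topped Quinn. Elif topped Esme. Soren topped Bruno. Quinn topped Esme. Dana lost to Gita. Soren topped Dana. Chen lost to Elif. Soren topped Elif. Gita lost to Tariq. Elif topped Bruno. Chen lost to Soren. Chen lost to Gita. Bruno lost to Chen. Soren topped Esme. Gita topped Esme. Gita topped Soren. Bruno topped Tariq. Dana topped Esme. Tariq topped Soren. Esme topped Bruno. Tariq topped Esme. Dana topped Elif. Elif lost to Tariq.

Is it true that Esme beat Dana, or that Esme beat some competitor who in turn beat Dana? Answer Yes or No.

Esme did not beat Dana directly.
Esme beat Bruno, Chen, but each of them lost to Dana. No two-step path.

No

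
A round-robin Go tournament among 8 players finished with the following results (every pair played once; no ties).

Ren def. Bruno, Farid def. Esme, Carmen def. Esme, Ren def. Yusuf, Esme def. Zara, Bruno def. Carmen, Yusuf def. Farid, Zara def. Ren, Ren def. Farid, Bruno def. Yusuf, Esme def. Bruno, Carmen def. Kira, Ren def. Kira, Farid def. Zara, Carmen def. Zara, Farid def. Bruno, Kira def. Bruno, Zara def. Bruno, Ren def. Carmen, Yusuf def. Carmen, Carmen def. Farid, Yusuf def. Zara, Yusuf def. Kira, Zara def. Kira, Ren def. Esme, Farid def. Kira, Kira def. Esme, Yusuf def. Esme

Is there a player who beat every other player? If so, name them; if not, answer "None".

Highest win total is Ren with 6 (out of 7 possible).
Ren lost to Zara, so no player went undefeated.

None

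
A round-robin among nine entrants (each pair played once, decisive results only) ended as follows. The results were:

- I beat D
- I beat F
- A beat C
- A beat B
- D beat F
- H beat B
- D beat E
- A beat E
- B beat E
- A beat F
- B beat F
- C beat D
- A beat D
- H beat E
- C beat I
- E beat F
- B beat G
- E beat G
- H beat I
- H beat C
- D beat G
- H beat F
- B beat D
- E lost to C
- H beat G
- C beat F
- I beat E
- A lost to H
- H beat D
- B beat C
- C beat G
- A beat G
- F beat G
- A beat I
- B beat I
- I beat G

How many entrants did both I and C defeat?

4

I beat: D, E, F, G.
C beat: D, E, F, G, I.
Both beat: D, E, F, G — 4.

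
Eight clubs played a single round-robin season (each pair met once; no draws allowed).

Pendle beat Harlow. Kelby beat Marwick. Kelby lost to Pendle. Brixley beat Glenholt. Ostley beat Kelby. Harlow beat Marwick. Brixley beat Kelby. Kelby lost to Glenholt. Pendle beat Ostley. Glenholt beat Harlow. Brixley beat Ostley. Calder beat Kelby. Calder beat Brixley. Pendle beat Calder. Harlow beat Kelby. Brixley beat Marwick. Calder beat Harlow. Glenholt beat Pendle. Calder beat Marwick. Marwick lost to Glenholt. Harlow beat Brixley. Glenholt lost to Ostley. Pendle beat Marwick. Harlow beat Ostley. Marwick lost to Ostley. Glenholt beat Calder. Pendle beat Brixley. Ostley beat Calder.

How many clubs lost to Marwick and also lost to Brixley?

0

Marwick beat: no one.
Brixley beat: Glenholt, Marwick, Kelby, Ostley.
No one was beaten by both.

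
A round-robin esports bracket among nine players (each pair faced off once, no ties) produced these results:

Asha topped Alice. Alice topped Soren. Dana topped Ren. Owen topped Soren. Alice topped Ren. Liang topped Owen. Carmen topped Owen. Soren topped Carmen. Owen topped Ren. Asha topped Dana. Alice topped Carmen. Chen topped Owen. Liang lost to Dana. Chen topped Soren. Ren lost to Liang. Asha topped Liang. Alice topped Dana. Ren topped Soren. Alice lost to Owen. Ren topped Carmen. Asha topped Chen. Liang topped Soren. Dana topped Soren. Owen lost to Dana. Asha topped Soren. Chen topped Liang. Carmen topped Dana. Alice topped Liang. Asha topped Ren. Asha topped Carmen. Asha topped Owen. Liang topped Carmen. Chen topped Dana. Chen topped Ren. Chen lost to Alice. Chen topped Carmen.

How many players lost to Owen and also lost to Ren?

Owen beat: Alice, Ren, Soren.
Ren beat: Carmen, Soren.
Both beat: Soren — 1.

1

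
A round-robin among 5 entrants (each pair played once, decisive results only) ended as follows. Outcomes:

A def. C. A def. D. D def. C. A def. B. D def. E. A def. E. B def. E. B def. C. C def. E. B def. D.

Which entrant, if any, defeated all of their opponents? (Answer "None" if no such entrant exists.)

A

A has 4 wins out of 4 opponents — a perfect record.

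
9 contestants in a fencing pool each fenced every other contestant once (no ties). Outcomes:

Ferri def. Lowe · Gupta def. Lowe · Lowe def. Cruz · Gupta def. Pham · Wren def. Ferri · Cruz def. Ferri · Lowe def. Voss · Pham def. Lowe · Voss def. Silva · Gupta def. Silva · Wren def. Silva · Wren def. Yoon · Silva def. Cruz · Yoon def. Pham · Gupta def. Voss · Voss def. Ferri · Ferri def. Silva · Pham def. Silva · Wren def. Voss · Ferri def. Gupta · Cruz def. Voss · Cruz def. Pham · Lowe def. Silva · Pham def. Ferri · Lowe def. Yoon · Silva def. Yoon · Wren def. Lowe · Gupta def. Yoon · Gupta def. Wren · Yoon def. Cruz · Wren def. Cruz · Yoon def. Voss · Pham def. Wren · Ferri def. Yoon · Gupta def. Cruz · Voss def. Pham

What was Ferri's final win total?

Ferri's results: beat Lowe, Gupta, Yoon, Silva; lost to Cruz, Wren, Pham, Voss.
That is 4 wins.

4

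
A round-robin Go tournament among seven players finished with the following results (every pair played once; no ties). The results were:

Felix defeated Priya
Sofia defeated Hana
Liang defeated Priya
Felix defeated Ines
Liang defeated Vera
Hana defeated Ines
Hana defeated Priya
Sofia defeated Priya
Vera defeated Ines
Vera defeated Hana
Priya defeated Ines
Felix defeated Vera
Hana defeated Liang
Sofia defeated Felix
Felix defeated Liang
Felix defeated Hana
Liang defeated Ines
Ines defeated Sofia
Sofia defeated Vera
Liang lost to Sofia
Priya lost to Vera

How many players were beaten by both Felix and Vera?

Felix beat: Liang, Hana, Priya, Vera, Ines.
Vera beat: Hana, Priya, Ines.
Both beat: Hana, Priya, Ines — 3.

3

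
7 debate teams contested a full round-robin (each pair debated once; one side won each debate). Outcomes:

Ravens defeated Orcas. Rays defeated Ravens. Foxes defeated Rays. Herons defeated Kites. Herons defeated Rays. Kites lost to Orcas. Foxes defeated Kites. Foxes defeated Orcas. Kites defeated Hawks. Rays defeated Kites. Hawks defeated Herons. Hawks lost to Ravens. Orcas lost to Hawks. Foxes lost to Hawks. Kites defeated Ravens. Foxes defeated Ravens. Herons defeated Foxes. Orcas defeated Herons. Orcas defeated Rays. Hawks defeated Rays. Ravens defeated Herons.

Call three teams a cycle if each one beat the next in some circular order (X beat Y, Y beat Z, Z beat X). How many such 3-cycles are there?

Win totals: Kites 2, Ravens 3, Herons 3, Rays 2, Foxes 4, Hawks 4, Orcas 3.
A team with w wins dominates both others in C(w,2) triples; summing gives 1 + 3 + 3 + 1 + 6 + 6 + 3 = 23 transitive triples.
Total triples C(7,3) = 35, so cyclic triples = 35 − 23 = 12.

12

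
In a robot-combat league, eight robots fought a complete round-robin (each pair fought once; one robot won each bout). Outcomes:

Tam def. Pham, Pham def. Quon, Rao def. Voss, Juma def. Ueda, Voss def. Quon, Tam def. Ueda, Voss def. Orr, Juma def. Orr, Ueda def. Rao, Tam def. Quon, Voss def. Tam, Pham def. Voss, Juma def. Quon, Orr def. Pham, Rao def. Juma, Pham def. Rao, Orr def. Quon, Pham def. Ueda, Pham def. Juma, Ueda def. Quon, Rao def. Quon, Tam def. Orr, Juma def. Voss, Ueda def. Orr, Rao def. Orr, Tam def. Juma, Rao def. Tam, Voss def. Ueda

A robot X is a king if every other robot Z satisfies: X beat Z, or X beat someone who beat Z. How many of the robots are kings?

Quon cannot reach Juma, Rao, Voss, Pham, Ueda, Tam, Orr in two steps.
Juma reaches everyone (king).
Rao reaches everyone (king).
Voss reaches everyone (king).
Pham reaches everyone (king).
Ueda reaches everyone (king).
Tam reaches everyone (king).
Orr cannot reach Tam in two steps.
Kings: Juma, Rao, Voss, Pham, Ueda, Tam — 6.

6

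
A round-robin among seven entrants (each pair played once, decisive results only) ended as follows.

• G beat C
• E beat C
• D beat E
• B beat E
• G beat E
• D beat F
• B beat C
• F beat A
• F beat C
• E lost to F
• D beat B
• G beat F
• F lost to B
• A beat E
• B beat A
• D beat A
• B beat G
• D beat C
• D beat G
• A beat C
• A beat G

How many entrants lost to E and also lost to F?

1

E beat: C.
F beat: A, C, E.
Both beat: C — 1.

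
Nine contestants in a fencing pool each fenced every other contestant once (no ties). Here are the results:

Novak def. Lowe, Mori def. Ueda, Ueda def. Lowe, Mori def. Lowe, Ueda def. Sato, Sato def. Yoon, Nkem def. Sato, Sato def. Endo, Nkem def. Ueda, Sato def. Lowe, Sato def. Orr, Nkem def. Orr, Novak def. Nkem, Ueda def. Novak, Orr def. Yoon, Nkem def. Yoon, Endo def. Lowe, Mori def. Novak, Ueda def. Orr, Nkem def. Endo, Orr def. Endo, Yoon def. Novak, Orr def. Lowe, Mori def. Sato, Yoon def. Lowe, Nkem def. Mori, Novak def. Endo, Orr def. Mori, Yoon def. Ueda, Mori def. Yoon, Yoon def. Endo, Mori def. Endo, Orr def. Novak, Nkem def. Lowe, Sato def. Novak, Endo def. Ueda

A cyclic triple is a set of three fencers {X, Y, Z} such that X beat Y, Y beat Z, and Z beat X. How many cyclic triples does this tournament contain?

Win totals: Nkem 7, Endo 2, Ueda 4, Lowe 0, Novak 3, Sato 5, Yoon 4, Mori 6, Orr 5.
A fencer with w wins dominates both others in C(w,2) triples; summing gives 21 + 1 + 6 + 0 + 3 + 10 + 6 + 15 + 10 = 72 transitive triples.
Total triples C(9,3) = 84, so cyclic triples = 84 − 72 = 12.

12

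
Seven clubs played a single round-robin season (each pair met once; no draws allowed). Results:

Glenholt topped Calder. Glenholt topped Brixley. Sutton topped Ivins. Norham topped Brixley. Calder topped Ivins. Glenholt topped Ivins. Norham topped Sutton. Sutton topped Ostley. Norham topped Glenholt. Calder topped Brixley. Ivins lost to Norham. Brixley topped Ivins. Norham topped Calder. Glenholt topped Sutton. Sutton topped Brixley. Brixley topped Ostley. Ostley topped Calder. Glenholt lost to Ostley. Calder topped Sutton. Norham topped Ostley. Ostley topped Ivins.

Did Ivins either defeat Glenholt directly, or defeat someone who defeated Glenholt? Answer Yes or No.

Ivins did not beat Glenholt directly.
Ivins beat no one, so there is no intermediate club.

No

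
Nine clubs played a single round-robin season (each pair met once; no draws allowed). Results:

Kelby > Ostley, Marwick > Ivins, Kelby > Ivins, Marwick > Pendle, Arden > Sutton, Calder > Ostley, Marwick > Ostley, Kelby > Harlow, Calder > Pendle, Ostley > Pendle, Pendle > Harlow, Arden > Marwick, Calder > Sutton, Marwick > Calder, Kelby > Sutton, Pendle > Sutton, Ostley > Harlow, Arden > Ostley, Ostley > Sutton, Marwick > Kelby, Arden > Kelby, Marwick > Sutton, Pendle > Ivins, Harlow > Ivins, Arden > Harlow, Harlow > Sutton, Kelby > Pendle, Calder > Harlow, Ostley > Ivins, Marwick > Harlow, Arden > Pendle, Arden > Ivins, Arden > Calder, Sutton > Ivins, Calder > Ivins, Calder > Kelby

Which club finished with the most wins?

Win totals: Kelby 5, Ostley 4, Harlow 2, Marwick 7, Ivins 0, Calder 6, Sutton 1, Pendle 3, Arden 8.
Arden leads with 8 wins (next highest: 7).

Arden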